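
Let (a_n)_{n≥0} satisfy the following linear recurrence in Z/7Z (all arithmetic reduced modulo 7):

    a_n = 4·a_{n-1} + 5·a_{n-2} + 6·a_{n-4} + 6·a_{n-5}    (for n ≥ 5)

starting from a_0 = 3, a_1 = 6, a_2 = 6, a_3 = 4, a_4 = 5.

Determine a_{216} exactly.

a_5 = 4·5 + 5·4 + 0·6 + 6·6 + 6·3 = 3
a_6 = 4·3 + 5·5 + 0·4 + 6·6 + 6·6 = 4
a_7 = 4·4 + 5·3 + 0·5 + 6·4 + 6·6 = 0
a_8 = 4·0 + 5·4 + 0·3 + 6·5 + 6·4 = 4
a_9 = 4·4 + 5·0 + 0·4 + 6·3 + 6·5 = 1
a_10 = 4·1 + 5·4 + 0·0 + 6·4 + 6·3 = 3
Continuing the recurrence:
  a_11 = 6;  a_12 = 0;  a_13 = 4;  a_14 = 5;  a_15 = 3;  a_16 = 3
  a_17 = 2;  a_18 = 0;  a_19 = 2;  a_20 = 2;  a_21 = 6;  a_22 = 4
  a_23 = 2;  a_24 = 3;  a_25 = 0;  a_26 = 5;  a_27 = 0;  a_28 = 6
  a_29 = 0;  a_30 = 4;  a_31 = 4;  a_32 = 2;  a_33 = 1;  a_34 = 3
  a_35 = 2;  a_36 = 3;  a_37 = 5;  a_38 = 3;  a_39 = 4;  a_40 = 5
  a_41 = 4;  a_42 = 5;  a_43 = 5;  a_44 = 1;  a_45 = 6;  a_46 = 6
  a_47 = 2;  a_48 = 4;  a_49 = 5;  a_50 = 0;  a_51 = 3;  a_52 = 6
  a_53 = 2;  a_54 = 5;  a_55 = 6;  a_56 = 5;  a_57 = 0;  a_58 = 4
  a_59 = 5;  a_60 = 1;  a_61 = 3;  a_62 = 6;  a_63 = 2;  a_64 = 4
  a_65 = 1;  a_66 = 1;  a_67 = 1;  a_68 = 3;  a_69 = 5;  a_70 = 5
  a_71 = 1;  a_72 = 4;  a_73 = 6;  a_74 = 6;  a_75 = 6;  a_76 = 0
  a_77 = 6;  a_78 = 5;  a_79 = 3;  a_80 = 3;  a_81 = 0;  a_82 = 4
  a_83 = 1;  a_84 = 4;  a_85 = 4;  a_86 = 4;  a_87 = 3;  a_88 = 6
  a_89 = 3;  a_90 = 6;  a_91 = 4;  a_92 = 2;  a_93 = 5;  a_94 = 0
  a_95 = 1;  a_96 = 5;  a_97 = 4;  a_98 = 1;  a_99 = 2;  a_100 = 0
  a_101 = 1;  a_102 = 6;  a_103 = 5;  a_104 = 6;  a_105 = 6;  a_106 = 5
  a_107 = 4;  a_108 = 2;  a_109 = 2;  a_110 = 0;  a_111 = 1;  a_112 = 5
  a_113 = 0;  a_114 = 2;  a_115 = 0;  a_116 = 4;  a_117 = 4;  a_118 = 6
  a_119 = 0;  a_120 = 5;  a_121 = 5;  a_122 = 0;  a_123 = 5;  a_124 = 1
  a_125 = 5;  a_126 = 6;  a_127 = 2;  a_128 = 4;  a_129 = 6;  a_130 = 5
  a_131 = 0;  a_132 = 5;  a_133 = 3;  a_134 = 5;  a_135 = 2;  a_136 = 0
  a_137 = 2;  a_138 = 0;  a_139 = 3;  a_140 = 3;  a_141 = 4;  a_142 = 1
  a_143 = 0;  a_144 = 6;  a_145 = 3;  a_146 = 2;  a_147 = 1;  a_148 = 1
  a_149 = 0;  a_150 = 0;  a_151 = 4;  a_152 = 0;  a_153 = 5;  a_154 = 6
  a_155 = 3;  a_156 = 3;  a_157 = 1;  a_158 = 1;  a_159 = 0;  a_160 = 6
  a_161 = 6;  a_162 = 3;  a_163 = 6;  a_164 = 5;  a_165 = 3;  a_166 = 0
  a_167 = 6;  a_168 = 6;  a_169 = 4;  a_170 = 1;  a_171 = 4;  a_172 = 2
  a_173 = 4;  a_174 = 0;  a_175 = 1;  a_176 = 5;  a_177 = 5;  a_178 = 6
  a_179 = 6;  a_180 = 6;  a_181 = 2;  a_182 = 6;  a_183 = 1;  a_184 = 1
  a_185 = 1;  a_186 = 1;  a_187 = 2;  a_188 = 4;  a_189 = 3;  a_190 = 2
  a_191 = 6;  a_192 = 0;  a_193 = 2;  a_194 = 3;  a_195 = 0;  a_196 = 2
  a_197 = 6;  a_198 = 1;  a_199 = 3;  a_200 = 1;  a_201 = 4;  a_202 = 0
  a_203 = 2;  a_204 = 4;  a_205 = 0;  a_206 = 2;  a_207 = 6;  a_208 = 0
  a_209 = 5;  a_210 = 4;  a_211 = 5;  a_212 = 6;  a_213 = 2;  a_214 = 1
a_215 = 4·1 + 5·2 + 0·6 + 6·5 + 6·4 = 5
a_216 = 4·5 + 5·1 + 0·2 + 6·6 + 6·5 = 0

0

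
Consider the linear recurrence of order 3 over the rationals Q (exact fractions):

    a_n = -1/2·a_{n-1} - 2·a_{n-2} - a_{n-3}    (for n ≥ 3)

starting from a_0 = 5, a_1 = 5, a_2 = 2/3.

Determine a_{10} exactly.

-199/24

a_3 = -1/2·2/3 + -2·5 + -1·5 = -46/3
a_4 = -1/2·-46/3 + -2·2/3 + -1·5 = 4/3
a_5 = -1/2·4/3 + -2·-46/3 + -1·2/3 = 88/3
a_6 = -1/2·88/3 + -2·4/3 + -1·-46/3 = -2
a_7 = -1/2·-2 + -2·88/3 + -1·4/3 = -59
a_8 = -1/2·-59 + -2·-2 + -1·88/3 = 25/6
a_9 = -1/2·25/6 + -2·-59 + -1·-2 = 1415/12
a_10 = -1/2·1415/12 + -2·25/6 + -1·-59 = -199/24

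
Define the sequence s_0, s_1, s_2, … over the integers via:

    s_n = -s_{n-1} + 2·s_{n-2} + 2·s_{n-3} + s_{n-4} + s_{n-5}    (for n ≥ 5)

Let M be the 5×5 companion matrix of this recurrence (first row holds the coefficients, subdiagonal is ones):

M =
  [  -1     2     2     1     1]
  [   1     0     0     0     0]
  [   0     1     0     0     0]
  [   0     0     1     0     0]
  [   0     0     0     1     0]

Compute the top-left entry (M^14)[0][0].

696

(M^14)[0][0] is the top entry after applying M 14 times to the unit state (1, 0, 0, 0, 0). Equivalently it is h_{18} for the auxiliary sequence (h_n) obeying the same recurrence with h_4 = 1 and h_i = 0 for 0 ≤ i < 4:
h_5 = -1·1 + 2·0 + 2·0 + 1·0 + 1·0 = -1
h_6 = -1·-1 + 2·1 + 2·0 + 1·0 + 1·0 = 3
h_7 = -1·3 + 2·-1 + 2·1 + 1·0 + 1·0 = -3
h_8 = -1·-3 + 2·3 + 2·-1 + 1·1 + 1·0 = 8
h_9 = -1·8 + 2·-3 + 2·3 + 1·-1 + 1·1 = -8
h_10 = -1·-8 + 2·8 + 2·-3 + 1·3 + 1·-1 = 20
h_11 = -1·20 + 2·-8 + 2·8 + 1·-3 + 1·3 = -20
h_12 = -1·-20 + 2·20 + 2·-8 + 1·8 + 1·-3 = 49
h_13 = -1·49 + 2·-20 + 2·20 + 1·-8 + 1·8 = -49
h_14 = -1·-49 + 2·49 + 2·-20 + 1·20 + 1·-8 = 119
h_15 = -1·119 + 2·-49 + 2·49 + 1·-20 + 1·20 = -119
h_16 = -1·-119 + 2·119 + 2·-49 + 1·49 + 1·-20 = 288
h_17 = -1·288 + 2·-119 + 2·119 + 1·-49 + 1·49 = -288
h_18 = -1·-288 + 2·288 + 2·-119 + 1·119 + 1·-49 = 696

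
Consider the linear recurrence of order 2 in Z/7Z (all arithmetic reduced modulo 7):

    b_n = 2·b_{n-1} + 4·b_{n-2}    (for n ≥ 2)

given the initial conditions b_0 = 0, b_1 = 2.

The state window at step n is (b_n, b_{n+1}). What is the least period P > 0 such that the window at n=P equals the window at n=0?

48

n=0: window = (0, 2)
n=1: window = (2, 4)
n=2: window = (4, 2)
n=3: window = (2, 6)
n=4: window = (6, 6)
n=5: window = (6, 1)
n=6: window = (1, 5)
n=7: window = (5, 0)
n=8: window = (0, 6)
n=9: window = (6, 5)
n=10: window = (5, 6)
n=11: window = (6, 4)
n=12: window = (4, 4)
n=13: window = (4, 3)
n=14: window = (3, 1)
n=15: window = (1, 0)
n=16: window = (0, 4)
n=17: window = (4, 1)
n=18: window = (1, 4)
n=19: window = (4, 5)
n=20: window = (5, 5)
n=21: window = (5, 2)
n=22: window = (2, 3)
n=23: window = (3, 0)
n=24: window = (0, 5)
n=25: window = (5, 3)
n=26: window = (3, 5)
n=27: window = (5, 1)
n=28: window = (1, 1)
n=29: window = (1, 6)
n=30: window = (6, 2)
n=31: window = (2, 0)
n=32: window = (0, 1)
n=33: window = (1, 2)
n=34: window = (2, 1)
n=35: window = (1, 3)
n=36: window = (3, 3)
n=37: window = (3, 4)
n=38: window = (4, 6)
n=39: window = (6, 0)
n=40: window = (0, 3)
…
n=46: window = (5, 4)
n=47: window = (4, 0)
n=48: window = (0, 2)
window at n=48 equals window at n=0 → period = 48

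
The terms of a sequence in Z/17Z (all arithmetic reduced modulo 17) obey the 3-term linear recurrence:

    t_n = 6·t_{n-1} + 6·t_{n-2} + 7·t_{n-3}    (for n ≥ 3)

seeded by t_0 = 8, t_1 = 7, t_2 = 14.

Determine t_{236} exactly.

t_3 = 6·14 + 6·7 + 7·8 = 12
t_4 = 6·12 + 6·14 + 7·7 = 1
t_5 = 6·1 + 6·12 + 7·14 = 6
t_6 = 6·6 + 6·1 + 7·12 = 7
t_7 = 6·7 + 6·6 + 7·1 = 0
t_8 = 6·0 + 6·7 + 7·6 = 16
t_9 = 6·16 + 6·0 + 7·7 = 9
t_10 = 6·9 + 6·16 + 7·0 = 14
t_11 = 6·14 + 6·9 + 7·16 = 12
t_12 = 6·12 + 6·14 + 7·9 = 15
t_13 = 6·15 + 6·12 + 7·14 = 5
t_14 = 6·5 + 6·15 + 7·12 = 0
t_15 = 6·0 + 6·5 + 7·15 = 16
t_16 = 6·16 + 6·0 + 7·5 = 12
t_17 = 6·12 + 6·16 + 7·0 = 15
t_18 = 6·15 + 6·12 + 7·16 = 2
t_19 = 6·2 + 6·15 + 7·12 = 16
t_20 = 6·16 + 6·2 + 7·15 = 9
t_21 = 6·9 + 6·16 + 7·2 = 11
t_22 = 6·11 + 6·9 + 7·16 = 11
t_23 = 6·11 + 6·11 + 7·9 = 8
t_24 = 6·8 + 6·11 + 7·11 = 4
t_25 = 6·4 + 6·8 + 7·11 = 13
t_26 = 6·13 + 6·4 + 7·8 = 5
t_27 = 6·5 + 6·13 + 7·4 = 0
t_28 = 6·0 + 6·5 + 7·13 = 2
t_29 = 6·2 + 6·0 + 7·5 = 13
t_30 = 6·13 + 6·2 + 7·0 = 5
t_31 = 6·5 + 6·13 + 7·2 = 3
t_32 = 6·3 + 6·5 + 7·13 = 3
t_33 = 6·3 + 6·3 + 7·5 = 3
t_34 = 6·3 + 6·3 + 7·3 = 6
t_35 = 6·6 + 6·3 + 7·3 = 7
t_36 = 6·7 + 6·6 + 7·3 = 14
t_37 = 6·14 + 6·7 + 7·6 = 15
t_38 = 6·15 + 6·14 + 7·7 = 2
t_39 = 6·2 + 6·15 + 7·14 = 13
t_40 = 6·13 + 6·2 + 7·15 = 8
t_41 = 6·8 + 6·13 + 7·2 = 4
t_42 = 6·4 + 6·8 + 7·13 = 10
t_43 = 6·10 + 6·4 + 7·8 = 4
t_44 = 6·4 + 6·10 + 7·4 = 10
t_45 = 6·10 + 6·4 + 7·10 = 1
t_46 = 6·1 + 6·10 + 7·4 = 9
t_47 = 6·9 + 6·1 + 7·10 = 11
t_48 = 6·11 + 6·9 + 7·1 = 8
t_49 = 6·8 + 6·11 + 7·9 = 7
t_50 = 6·7 + 6·8 + 7·11 = 14
(t_48, t_49, t_50) = (8, 7, 14) = (t_0, t_1, t_2), so the sequence has period 48.
236 ≡ 44 (mod 48), hence t_236 = t_44 = 10.

10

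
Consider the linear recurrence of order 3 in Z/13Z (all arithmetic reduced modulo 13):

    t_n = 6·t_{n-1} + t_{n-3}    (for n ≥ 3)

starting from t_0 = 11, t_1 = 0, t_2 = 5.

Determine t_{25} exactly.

t_3 = 6·5 + 0·0 + 1·11 = 2
t_4 = 6·2 + 0·5 + 1·0 = 12
t_5 = 6·12 + 0·2 + 1·5 = 12
t_6 = 6·12 + 0·12 + 1·2 = 9
t_7 = 6·9 + 0·12 + 1·12 = 1
t_8 = 6·1 + 0·9 + 1·12 = 5
t_9 = 6·5 + 0·1 + 1·9 = 0
t_10 = 6·0 + 0·5 + 1·1 = 1
t_11 = 6·1 + 0·0 + 1·5 = 11
t_12 = 6·11 + 0·1 + 1·0 = 1
t_13 = 6·1 + 0·11 + 1·1 = 7
t_14 = 6·7 + 0·1 + 1·11 = 1
t_15 = 6·1 + 0·7 + 1·1 = 7
t_16 = 6·7 + 0·1 + 1·7 = 10
t_17 = 6·10 + 0·7 + 1·1 = 9
t_18 = 6·9 + 0·10 + 1·7 = 9
t_19 = 6·9 + 0·9 + 1·10 = 12
t_20 = 6·12 + 0·9 + 1·9 = 3
t_21 = 6·3 + 0·12 + 1·9 = 1
t_22 = 6·1 + 0·3 + 1·12 = 5
t_23 = 6·5 + 0·1 + 1·3 = 7
t_24 = 6·7 + 0·5 + 1·1 = 4
t_25 = 6·4 + 0·7 + 1·5 = 3

3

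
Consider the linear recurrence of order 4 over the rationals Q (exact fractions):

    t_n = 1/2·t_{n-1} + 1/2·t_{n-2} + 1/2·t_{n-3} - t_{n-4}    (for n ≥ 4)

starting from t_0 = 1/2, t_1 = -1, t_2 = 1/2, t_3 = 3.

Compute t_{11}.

-35/512

t_4 = 1/2·3 + 1/2·1/2 + 1/2·-1 + -1·1/2 = 3/4
t_5 = 1/2·3/4 + 1/2·3 + 1/2·1/2 + -1·-1 = 25/8
t_6 = 1/2·25/8 + 1/2·3/4 + 1/2·3 + -1·1/2 = 47/16
t_7 = 1/2·47/16 + 1/2·25/8 + 1/2·3/4 + -1·3 = 13/32
t_8 = 1/2·13/32 + 1/2·47/16 + 1/2·25/8 + -1·3/4 = 159/64
t_9 = 1/2·159/64 + 1/2·13/32 + 1/2·47/16 + -1·25/8 = -27/128
t_10 = 1/2·-27/128 + 1/2·159/64 + 1/2·13/32 + -1·47/16 = -409/256
t_11 = 1/2·-409/256 + 1/2·-27/128 + 1/2·159/64 + -1·13/32 = -35/512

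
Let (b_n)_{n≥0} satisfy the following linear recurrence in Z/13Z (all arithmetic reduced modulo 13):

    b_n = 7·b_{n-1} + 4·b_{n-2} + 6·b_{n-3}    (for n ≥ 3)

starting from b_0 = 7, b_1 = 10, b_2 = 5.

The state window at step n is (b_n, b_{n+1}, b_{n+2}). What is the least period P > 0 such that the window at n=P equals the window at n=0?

84

n=0: window = (7, 10, 5)
n=1: window = (10, 5, 0)
n=2: window = (5, 0, 2)
n=3: window = (0, 2, 5)
n=4: window = (2, 5, 4)
n=5: window = (5, 4, 8)
n=6: window = (4, 8, 11)
n=7: window = (8, 11, 3)
n=8: window = (11, 3, 9)
n=9: window = (3, 9, 11)
n=10: window = (9, 11, 1)
n=11: window = (11, 1, 1)
n=12: window = (1, 1, 12)
n=13: window = (1, 12, 3)
n=14: window = (12, 3, 10)
n=15: window = (3, 10, 11)
n=16: window = (10, 11, 5)
n=17: window = (11, 5, 9)
n=18: window = (5, 9, 6)
n=19: window = (9, 6, 4)
n=20: window = (6, 4, 2)
n=21: window = (4, 2, 1)
n=22: window = (2, 1, 0)
n=23: window = (1, 0, 3)
n=24: window = (0, 3, 1)
n=25: window = (3, 1, 6)
n=26: window = (1, 6, 12)
n=27: window = (6, 12, 10)
n=28: window = (12, 10, 11)
n=29: window = (10, 11, 7)
n=30: window = (11, 7, 10)
n=31: window = (7, 10, 8)
n=32: window = (10, 8, 8)
n=33: window = (8, 8, 5)
n=34: window = (8, 5, 11)
n=35: window = (5, 11, 2)
n=36: window = (11, 2, 10)
n=37: window = (2, 10, 1)
n=38: window = (10, 1, 7)
n=39: window = (1, 7, 9)
n=40: window = (7, 9, 6)
…
n=82: window = (6, 4, 7)
n=83: window = (4, 7, 10)
n=84: window = (7, 10, 5)
window at n=84 equals window at n=0 → period = 84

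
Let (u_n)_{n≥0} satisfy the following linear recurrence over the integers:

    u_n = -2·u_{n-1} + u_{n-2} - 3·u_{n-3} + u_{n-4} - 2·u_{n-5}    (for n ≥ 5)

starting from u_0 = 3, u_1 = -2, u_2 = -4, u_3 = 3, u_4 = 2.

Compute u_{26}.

u_5 = -2·2 + 1·3 + -3·-4 + 1·-2 + -2·3 = 3
u_6 = -2·3 + 1·2 + -3·3 + 1·-4 + -2·-2 = -13
u_7 = -2·-13 + 1·3 + -3·2 + 1·3 + -2·-4 = 34
u_8 = -2·34 + 1·-13 + -3·3 + 1·2 + -2·3 = -94
u_9 = -2·-94 + 1·34 + -3·-13 + 1·3 + -2·2 = 260
u_10 = -2·260 + 1·-94 + -3·34 + 1·-13 + -2·3 = -735
u_11 = -2·-735 + 1·260 + -3·-94 + 1·34 + -2·-13 = 2072
u_12 = -2·2072 + 1·-735 + -3·260 + 1·-94 + -2·34 = -5821
u_13 = -2·-5821 + 1·2072 + -3·-735 + 1·260 + -2·-94 = 16367
u_14 = -2·16367 + 1·-5821 + -3·2072 + 1·-735 + -2·260 = -46026
u_15 = -2·-46026 + 1·16367 + -3·-5821 + 1·2072 + -2·-735 = 129424
u_16 = -2·129424 + 1·-46026 + -3·16367 + 1·-5821 + -2·2072 = -363940
u_17 = -2·-363940 + 1·129424 + -3·-46026 + 1·16367 + -2·-5821 = 1023391
u_18 = -2·1023391 + 1·-363940 + -3·129424 + 1·-46026 + -2·16367 = -2877754
u_19 = -2·-2877754 + 1·1023391 + -3·-363940 + 1·129424 + -2·-46026 = 8092195
u_20 = -2·8092195 + 1·-2877754 + -3·1023391 + 1·-363940 + -2·129424 = -22755105
u_21 = -2·-22755105 + 1·8092195 + -3·-2877754 + 1·1023391 + -2·-363940 = 63986938
u_22 = -2·63986938 + 1·-22755105 + -3·8092195 + 1·-2877754 + -2·1023391 = -179930102
u_23 = -2·-179930102 + 1·63986938 + -3·-22755105 + 1·8092195 + -2·-2877754 = 505960160
u_24 = -2·505960160 + 1·-179930102 + -3·63986938 + 1·-22755105 + -2·8092195 = -1422750731
u_25 = -2·-1422750731 + 1·505960160 + -3·-179930102 + 1·63986938 + -2·-22755105 = 4000749076
u_26 = -2·4000749076 + 1·-1422750731 + -3·505960160 + 1·-179930102 + -2·63986938 = -11250033341

-11250033341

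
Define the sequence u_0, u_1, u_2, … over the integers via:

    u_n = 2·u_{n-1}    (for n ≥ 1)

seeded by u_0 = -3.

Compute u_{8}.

u_1 = 2·-3 = -6
u_2 = 2·-6 = -12
u_3 = 2·-12 = -24
u_4 = 2·-24 = -48
u_5 = 2·-48 = -96
u_6 = 2·-96 = -192
u_7 = 2·-192 = -384
u_8 = 2·-384 = -768

-768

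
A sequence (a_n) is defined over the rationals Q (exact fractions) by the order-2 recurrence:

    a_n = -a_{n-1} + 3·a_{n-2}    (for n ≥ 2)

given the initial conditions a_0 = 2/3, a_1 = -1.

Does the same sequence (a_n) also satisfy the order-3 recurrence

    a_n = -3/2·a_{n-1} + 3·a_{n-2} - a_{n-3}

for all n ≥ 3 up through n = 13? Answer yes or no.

Terms a_0..a_13: 2/3, -1, 3, -6, 15, -33, 78, -177, 411, -942, 2175, -5001, 11526, -26529
n=3: candidate gives -49/6, actual a_3 = -6 ✗

no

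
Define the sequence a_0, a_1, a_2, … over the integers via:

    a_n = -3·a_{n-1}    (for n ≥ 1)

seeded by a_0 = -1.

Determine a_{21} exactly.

a_1 = -3·-1 = 3
a_2 = -3·3 = -9
a_3 = -3·-9 = 27
a_4 = -3·27 = -81
a_5 = -3·-81 = 243
a_6 = -3·243 = -729
a_7 = -3·-729 = 2187
a_8 = -3·2187 = -6561
a_9 = -3·-6561 = 19683
a_10 = -3·19683 = -59049
a_11 = -3·-59049 = 177147
a_12 = -3·177147 = -531441
a_13 = -3·-531441 = 1594323
a_14 = -3·1594323 = -4782969
a_15 = -3·-4782969 = 14348907
a_16 = -3·14348907 = -43046721
a_17 = -3·-43046721 = 129140163
a_18 = -3·129140163 = -387420489
a_19 = -3·-387420489 = 1162261467
a_20 = -3·1162261467 = -3486784401
a_21 = -3·-3486784401 = 10460353203

10460353203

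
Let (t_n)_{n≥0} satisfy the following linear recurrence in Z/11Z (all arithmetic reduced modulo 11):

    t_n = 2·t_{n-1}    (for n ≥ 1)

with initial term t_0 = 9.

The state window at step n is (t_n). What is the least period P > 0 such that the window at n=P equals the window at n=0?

n=0: window = (9)
n=1: window = (7)
n=2: window = (3)
n=3: window = (6)
n=4: window = (1)
n=5: window = (2)
n=6: window = (4)
n=7: window = (8)
n=8: window = (5)
n=9: window = (10)
n=10: window = (9)
window at n=10 equals window at n=0 → period = 10

10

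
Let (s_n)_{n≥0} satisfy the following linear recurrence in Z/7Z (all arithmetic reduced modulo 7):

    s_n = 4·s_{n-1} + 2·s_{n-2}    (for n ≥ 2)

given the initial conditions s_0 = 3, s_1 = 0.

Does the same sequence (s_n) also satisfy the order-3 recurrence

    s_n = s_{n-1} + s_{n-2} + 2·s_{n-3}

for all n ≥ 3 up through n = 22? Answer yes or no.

no

Terms s_0..s_22: 3, 0, 6, 3, 3, 4, 1, 5, 1, 0, 2, 1, 1, 6, 5, 4, 5, 0, 3, 5, 5, 2, 4
n=3: candidate gives 5, actual s_3 = 3 ✗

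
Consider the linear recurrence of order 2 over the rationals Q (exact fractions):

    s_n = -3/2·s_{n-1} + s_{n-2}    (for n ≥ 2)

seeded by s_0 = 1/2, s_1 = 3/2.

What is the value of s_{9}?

s_2 = -3/2·3/2 + 1·1/2 = -7/4
s_3 = -3/2·-7/4 + 1·3/2 = 33/8
s_4 = -3/2·33/8 + 1·-7/4 = -127/16
s_5 = -3/2·-127/16 + 1·33/8 = 513/32
s_6 = -3/2·513/32 + 1·-127/16 = -2047/64
s_7 = -3/2·-2047/64 + 1·513/32 = 8193/128
s_8 = -3/2·8193/128 + 1·-2047/64 = -32767/256
s_9 = -3/2·-32767/256 + 1·8193/128 = 131073/512

131073/512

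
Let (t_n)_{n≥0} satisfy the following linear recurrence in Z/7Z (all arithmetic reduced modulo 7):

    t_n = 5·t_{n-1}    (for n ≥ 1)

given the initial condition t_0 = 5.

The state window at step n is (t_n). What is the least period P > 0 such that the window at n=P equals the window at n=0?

6

n=0: window = (5)
n=1: window = (4)
n=2: window = (6)
n=3: window = (2)
n=4: window = (3)
n=5: window = (1)
n=6: window = (5)
window at n=6 equals window at n=0 → period = 6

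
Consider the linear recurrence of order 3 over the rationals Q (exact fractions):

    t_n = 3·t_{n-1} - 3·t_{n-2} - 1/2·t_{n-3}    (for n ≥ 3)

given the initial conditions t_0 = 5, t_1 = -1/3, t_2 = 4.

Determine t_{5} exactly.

51/2

t_3 = 3·4 + -3·-1/3 + -1/2·5 = 21/2
t_4 = 3·21/2 + -3·4 + -1/2·-1/3 = 59/3
t_5 = 3·59/3 + -3·21/2 + -1/2·4 = 51/2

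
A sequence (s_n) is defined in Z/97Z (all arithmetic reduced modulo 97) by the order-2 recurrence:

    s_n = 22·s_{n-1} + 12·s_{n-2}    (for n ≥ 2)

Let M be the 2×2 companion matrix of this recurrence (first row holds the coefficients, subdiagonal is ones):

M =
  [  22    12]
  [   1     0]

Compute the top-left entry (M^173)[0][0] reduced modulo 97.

94

(M^173)[0][0] is the top entry after applying M 173 times to the unit state (1, 0). Equivalently it is h_{174} for the auxiliary sequence (h_n) obeying the same recurrence with h_1 = 1 and h_i = 0 for 0 ≤ i < 1:
h_2 = 22·1 + 12·0 = 22
h_3 = 22·22 + 12·1 = 11
h_4 = 22·11 + 12·22 = 21
h_5 = 22·21 + 12·11 = 12
h_6 = 22·12 + 12·21 = 31
h_7 = 22·31 + 12·12 = 50
h_8 = 22·50 + 12·31 = 17
h_9 = 22·17 + 12·50 = 4
h_10 = 22·4 + 12·17 = 1
h_11 = 22·1 + 12·4 = 70
h_12 = 22·70 + 12·1 = 0
h_13 = 22·0 + 12·70 = 64
h_14 = 22·64 + 12·0 = 50
h_15 = 22·50 + 12·64 = 25
h_16 = 22·25 + 12·50 = 83
h_17 = 22·83 + 12·25 = 89
h_18 = 22·89 + 12·83 = 44
h_19 = 22·44 + 12·89 = 96
h_20 = 22·96 + 12·44 = 21
h_21 = 22·21 + 12·96 = 62
h_22 = 22·62 + 12·21 = 64
h_23 = 22·64 + 12·62 = 18
h_24 = 22·18 + 12·64 = 0
h_25 = 22·0 + 12·18 = 22
h_26 = 22·22 + 12·0 = 96
h_27 = 22·96 + 12·22 = 48
h_28 = 22·48 + 12·96 = 74
h_29 = 22·74 + 12·48 = 70
h_30 = 22·70 + 12·74 = 3
h_31 = 22·3 + 12·70 = 33
h_32 = 22·33 + 12·3 = 83
h_33 = 22·83 + 12·33 = 88
h_34 = 22·88 + 12·83 = 22
h_35 = 22·22 + 12·88 = 85
h_36 = 22·85 + 12·22 = 0
h_37 = 22·0 + 12·85 = 50
h_38 = 22·50 + 12·0 = 33
h_39 = 22·33 + 12·50 = 65
h_40 = 22·65 + 12·33 = 80
h_41 = 22·80 + 12·65 = 18
h_42 = 22·18 + 12·80 = 95
h_43 = 22·95 + 12·18 = 75
h_44 = 22·75 + 12·95 = 74
h_45 = 22·74 + 12·75 = 6
h_46 = 22·6 + 12·74 = 50
h_47 = 22·50 + 12·6 = 8
h_48 = 22·8 + 12·50 = 0
h_49 = 22·0 + 12·8 = 96
h_50 = 22·96 + 12·0 = 75
h_51 = 22·75 + 12·96 = 86
h_52 = 22·86 + 12·75 = 76
h_53 = 22·76 + 12·86 = 85
h_54 = 22·85 + 12·76 = 66
h_55 = 22·66 + 12·85 = 47
h_56 = 22·47 + 12·66 = 80
h_57 = 22·80 + 12·47 = 93
h_58 = 22·93 + 12·80 = 96
h_59 = 22·96 + 12·93 = 27
h_60 = 22·27 + 12·96 = 0
h_61 = 22·0 + 12·27 = 33
h_62 = 22·33 + 12·0 = 47
h_63 = 22·47 + 12·33 = 72
h_64 = 22·72 + 12·47 = 14
h_65 = 22·14 + 12·72 = 8
h_66 = 22·8 + 12·14 = 53
h_67 = 22·53 + 12·8 = 1
h_68 = 22·1 + 12·53 = 76
h_69 = 22·76 + 12·1 = 35
h_70 = 22·35 + 12·76 = 33
h_71 = 22·33 + 12·35 = 79
h_72 = 22·79 + 12·33 = 0
h_73 = 22·0 + 12·79 = 75
h_74 = 22·75 + 12·0 = 1
h_75 = 22·1 + 12·75 = 49
h_76 = 22·49 + 12·1 = 23
h_77 = 22·23 + 12·49 = 27
h_78 = 22·27 + 12·23 = 94
h_79 = 22·94 + 12·27 = 64
h_80 = 22·64 + 12·94 = 14
h_81 = 22·14 + 12·64 = 9
h_82 = 22·9 + 12·14 = 75
h_83 = 22·75 + 12·9 = 12
h_84 = 22·12 + 12·75 = 0
h_85 = 22·0 + 12·12 = 47
h_86 = 22·47 + 12·0 = 64
h_87 = 22·64 + 12·47 = 32
h_88 = 22·32 + 12·64 = 17
h_89 = 22·17 + 12·32 = 79
h_90 = 22·79 + 12·17 = 2
h_91 = 22·2 + 12·79 = 22
h_92 = 22·22 + 12·2 = 23
h_93 = 22·23 + 12·22 = 91
h_94 = 22·91 + 12·23 = 47
h_95 = 22·47 + 12·91 = 89
h_96 = 22·89 + 12·47 = 0
h_97 = 22·0 + 12·89 = 1
h_98 = 22·1 + 12·0 = 22
h_99 = 22·22 + 12·1 = 11
h_100 = 22·11 + 12·22 = 21
h_101 = 22·21 + 12·11 = 12
h_102 = 22·12 + 12·21 = 31
h_103 = 22·31 + 12·12 = 50
h_104 = 22·50 + 12·31 = 17
h_105 = 22·17 + 12·50 = 4
h_106 = 22·4 + 12·17 = 1
h_107 = 22·1 + 12·4 = 70
h_108 = 22·70 + 12·1 = 0
h_109 = 22·0 + 12·70 = 64
h_110 = 22·64 + 12·0 = 50
h_111 = 22·50 + 12·64 = 25
h_112 = 22·25 + 12·50 = 83
h_113 = 22·83 + 12·25 = 89
h_114 = 22·89 + 12·83 = 44
h_115 = 22·44 + 12·89 = 96
h_116 = 22·96 + 12·44 = 21
h_117 = 22·21 + 12·96 = 62
h_118 = 22·62 + 12·21 = 64
h_119 = 22·64 + 12·62 = 18
h_120 = 22·18 + 12·64 = 0
h_121 = 22·0 + 12·18 = 22
h_122 = 22·22 + 12·0 = 96
h_123 = 22·96 + 12·22 = 48
h_124 = 22·48 + 12·96 = 74
h_125 = 22·74 + 12·48 = 70
h_126 = 22·70 + 12·74 = 3
h_127 = 22·3 + 12·70 = 33
h_128 = 22·33 + 12·3 = 83
h_129 = 22·83 + 12·33 = 88
h_130 = 22·88 + 12·83 = 22
h_131 = 22·22 + 12·88 = 85
h_132 = 22·85 + 12·22 = 0
h_133 = 22·0 + 12·85 = 50
h_134 = 22·50 + 12·0 = 33
h_135 = 22·33 + 12·50 = 65
h_136 = 22·65 + 12·33 = 80
h_137 = 22·80 + 12·65 = 18
h_138 = 22·18 + 12·80 = 95
h_139 = 22·95 + 12·18 = 75
h_140 = 22·75 + 12·95 = 74
h_141 = 22·74 + 12·75 = 6
h_142 = 22·6 + 12·74 = 50
h_143 = 22·50 + 12·6 = 8
h_144 = 22·8 + 12·50 = 0
h_145 = 22·0 + 12·8 = 96
h_146 = 22·96 + 12·0 = 75
h_147 = 22·75 + 12·96 = 86
h_148 = 22·86 + 12·75 = 76
h_149 = 22·76 + 12·86 = 85
h_150 = 22·85 + 12·76 = 66
h_151 = 22·66 + 12·85 = 47
h_152 = 22·47 + 12·66 = 80
h_153 = 22·80 + 12·47 = 93
h_154 = 22·93 + 12·80 = 96
h_155 = 22·96 + 12·93 = 27
h_156 = 22·27 + 12·96 = 0
h_157 = 22·0 + 12·27 = 33
h_158 = 22·33 + 12·0 = 47
h_159 = 22·47 + 12·33 = 72
h_160 = 22·72 + 12·47 = 14
h_161 = 22·14 + 12·72 = 8
h_162 = 22·8 + 12·14 = 53
h_163 = 22·53 + 12·8 = 1
h_164 = 22·1 + 12·53 = 76
h_165 = 22·76 + 12·1 = 35
h_166 = 22·35 + 12·76 = 33
h_167 = 22·33 + 12·35 = 79
h_168 = 22·79 + 12·33 = 0
h_169 = 22·0 + 12·79 = 75
h_170 = 22·75 + 12·0 = 1
h_171 = 22·1 + 12·75 = 49
h_172 = 22·49 + 12·1 = 23
h_173 = 22·23 + 12·49 = 27
h_174 = 22·27 + 12·23 = 94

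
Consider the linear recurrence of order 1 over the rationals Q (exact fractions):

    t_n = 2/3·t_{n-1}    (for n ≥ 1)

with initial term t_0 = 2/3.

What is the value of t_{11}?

4096/531441

t_1 = 2/3·2/3 = 4/9
t_2 = 2/3·4/9 = 8/27
t_3 = 2/3·8/27 = 16/81
t_4 = 2/3·16/81 = 32/243
t_5 = 2/3·32/243 = 64/729
t_6 = 2/3·64/729 = 128/2187
t_7 = 2/3·128/2187 = 256/6561
t_8 = 2/3·256/6561 = 512/19683
t_9 = 2/3·512/19683 = 1024/59049
t_10 = 2/3·1024/59049 = 2048/177147
t_11 = 2/3·2048/177147 = 4096/531441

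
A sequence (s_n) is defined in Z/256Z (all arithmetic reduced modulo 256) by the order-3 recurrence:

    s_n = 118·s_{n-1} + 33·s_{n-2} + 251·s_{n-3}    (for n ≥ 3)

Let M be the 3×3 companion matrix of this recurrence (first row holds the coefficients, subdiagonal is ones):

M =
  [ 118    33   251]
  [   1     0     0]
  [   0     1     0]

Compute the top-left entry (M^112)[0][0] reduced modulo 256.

(M^112)[0][0] is the top entry after applying M 112 times to the unit state (1, 0, 0). Equivalently it is h_{114} for the auxiliary sequence (h_n) obeying the same recurrence with h_2 = 1 and h_i = 0 for 0 ≤ i < 2:
h_3 = 118·1 + 33·0 + 251·0 = 118
h_4 = 118·118 + 33·1 + 251·0 = 133
h_5 = 118·133 + 33·118 + 251·1 = 127
h_6 = 118·127 + 33·133 + 251·118 = 97
h_7 = 118·97 + 33·127 + 251·133 = 124
h_8 = 118·124 + 33·97 + 251·127 = 46
h_9 = 118·46 + 33·124 + 251·97 = 75
h_10 = 118·75 + 33·46 + 251·124 = 20
h_11 = 118·20 + 33·75 + 251·46 = 253
h_12 = 118·253 + 33·20 + 251·75 = 187
h_13 = 118·187 + 33·253 + 251·20 = 107
h_14 = 118·107 + 33·187 + 251·253 = 124
h_15 = 118·124 + 33·107 + 251·187 = 76
h_16 = 118·76 + 33·124 + 251·107 = 237
h_17 = 118·237 + 33·76 + 251·124 = 158
h_18 = 118·158 + 33·237 + 251·76 = 229
h_19 = 118·229 + 33·158 + 251·237 = 75
h_20 = 118·75 + 33·229 + 251·158 = 1
h_21 = 118·1 + 33·75 + 251·229 = 168
h_22 = 118·168 + 33·1 + 251·75 = 26
h_23 = 118·26 + 33·168 + 251·1 = 159
h_24 = 118·159 + 33·26 + 251·168 = 92
h_25 = 118·92 + 33·159 + 251·26 = 101
h_26 = 118·101 + 33·92 + 251·159 = 79
h_27 = 118·79 + 33·101 + 251·92 = 163
h_28 = 118·163 + 33·79 + 251·101 = 88
h_29 = 118·88 + 33·163 + 251·79 = 8
h_30 = 118·8 + 33·88 + 251·163 = 217
h_31 = 118·217 + 33·8 + 251·88 = 86
h_32 = 118·86 + 33·217 + 251·8 = 117
h_33 = 118·117 + 33·86 + 251·217 = 199
h_34 = 118·199 + 33·117 + 251·86 = 33
h_35 = 118·33 + 33·199 + 251·117 = 148
h_36 = 118·148 + 33·33 + 251·199 = 150
h_37 = 118·150 + 33·148 + 251·33 = 147
h_38 = 118·147 + 33·150 + 251·148 = 52
h_39 = 118·52 + 33·147 + 251·150 = 253
h_40 = 118·253 + 33·52 + 251·147 = 115
h_41 = 118·115 + 33·253 + 251·52 = 155
h_42 = 118·155 + 33·115 + 251·253 = 84
h_43 = 118·84 + 33·155 + 251·115 = 116
h_44 = 118·116 + 33·84 + 251·155 = 69
h_45 = 118·69 + 33·116 + 251·84 = 30
h_46 = 118·30 + 33·69 + 251·116 = 117
h_47 = 118·117 + 33·30 + 251·69 = 115
h_48 = 118·115 + 33·117 + 251·30 = 129
h_49 = 118·129 + 33·115 + 251·117 = 0
h_50 = 118·0 + 33·129 + 251·115 = 98
h_51 = 118·98 + 33·0 + 251·129 = 167
h_52 = 118·167 + 33·98 + 251·0 = 156
h_53 = 118·156 + 33·167 + 251·98 = 133
h_54 = 118·133 + 33·156 + 251·167 = 39
h_55 = 118·39 + 33·133 + 251·156 = 19
h_56 = 118·19 + 33·39 + 251·133 = 48
h_57 = 118·48 + 33·19 + 251·39 = 208
h_58 = 118·208 + 33·48 + 251·19 = 177
h_59 = 118·177 + 33·208 + 251·48 = 118
h_60 = 118·118 + 33·177 + 251·208 = 37
h_61 = 118·37 + 33·118 + 251·177 = 207
h_62 = 118·207 + 33·37 + 251·118 = 225
h_63 = 118·225 + 33·207 + 251·37 = 172
h_64 = 118·172 + 33·225 + 251·207 = 62
h_65 = 118·62 + 33·172 + 251·225 = 91
h_66 = 118·91 + 33·62 + 251·172 = 148
h_67 = 118·148 + 33·91 + 251·62 = 189
h_68 = 118·189 + 33·148 + 251·91 = 107
h_69 = 118·107 + 33·189 + 251·148 = 203
h_70 = 118·203 + 33·107 + 251·189 = 172
h_71 = 118·172 + 33·203 + 251·107 = 92
h_72 = 118·92 + 33·172 + 251·203 = 157
h_73 = 118·157 + 33·92 + 251·172 = 222
h_74 = 118·222 + 33·157 + 251·92 = 197
h_75 = 118·197 + 33·222 + 251·157 = 91
h_76 = 118·91 + 33·197 + 251·222 = 1
h_77 = 118·1 + 33·91 + 251·197 = 88
h_78 = 118·88 + 33·1 + 251·91 = 234
h_79 = 118·234 + 33·88 + 251·1 = 47
h_80 = 118·47 + 33·234 + 251·88 = 28
h_81 = 118·28 + 33·47 + 251·234 = 101
h_82 = 118·101 + 33·28 + 251·47 = 63
h_83 = 118·63 + 33·101 + 251·28 = 131
h_84 = 118·131 + 33·63 + 251·101 = 136
h_85 = 118·136 + 33·131 + 251·63 = 88
h_86 = 118·88 + 33·136 + 251·131 = 137
h_87 = 118·137 + 33·88 + 251·136 = 214
h_88 = 118·214 + 33·137 + 251·88 = 149
h_89 = 118·149 + 33·214 + 251·137 = 151
h_90 = 118·151 + 33·149 + 251·214 = 161
h_91 = 118·161 + 33·151 + 251·149 = 196
h_92 = 118·196 + 33·161 + 251·151 = 38
h_93 = 118·38 + 33·196 + 251·161 = 163
h_94 = 118·163 + 33·38 + 251·196 = 52
h_95 = 118·52 + 33·163 + 251·38 = 61
h_96 = 118·61 + 33·52 + 251·163 = 163
h_97 = 118·163 + 33·61 + 251·52 = 251
h_98 = 118·251 + 33·163 + 251·61 = 132
h_99 = 118·132 + 33·251 + 251·163 = 4
h_100 = 118·4 + 33·132 + 251·251 = 245
h_101 = 118·245 + 33·4 + 251·132 = 222
h_102 = 118·222 + 33·245 + 251·4 = 213
h_103 = 118·213 + 33·222 + 251·245 = 3
h_104 = 118·3 + 33·213 + 251·222 = 129
h_105 = 118·129 + 33·3 + 251·213 = 176
h_106 = 118·176 + 33·129 + 251·3 = 178
h_107 = 118·178 + 33·176 + 251·129 = 55
h_108 = 118·55 + 33·178 + 251·176 = 220
h_109 = 118·220 + 33·55 + 251·178 = 5
h_110 = 118·5 + 33·220 + 251·55 = 151
h_111 = 118·151 + 33·5 + 251·220 = 243
h_112 = 118·243 + 33·151 + 251·5 = 96
h_113 = 118·96 + 33·243 + 251·151 = 160
h_114 = 118·160 + 33·96 + 251·243 = 97

97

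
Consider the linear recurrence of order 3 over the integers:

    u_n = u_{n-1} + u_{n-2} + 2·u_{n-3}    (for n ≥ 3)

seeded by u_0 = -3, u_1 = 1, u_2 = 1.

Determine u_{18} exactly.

-37452

u_3 = 1·1 + 1·1 + 2·-3 = -4
u_4 = 1·-4 + 1·1 + 2·1 = -1
u_5 = 1·-1 + 1·-4 + 2·1 = -3
u_6 = 1·-3 + 1·-1 + 2·-4 = -12
u_7 = 1·-12 + 1·-3 + 2·-1 = -17
u_8 = 1·-17 + 1·-12 + 2·-3 = -35
u_9 = 1·-35 + 1·-17 + 2·-12 = -76
u_10 = 1·-76 + 1·-35 + 2·-17 = -145
u_11 = 1·-145 + 1·-76 + 2·-35 = -291
u_12 = 1·-291 + 1·-145 + 2·-76 = -588
u_13 = 1·-588 + 1·-291 + 2·-145 = -1169
u_14 = 1·-1169 + 1·-588 + 2·-291 = -2339
u_15 = 1·-2339 + 1·-1169 + 2·-588 = -4684
u_16 = 1·-4684 + 1·-2339 + 2·-1169 = -9361
u_17 = 1·-9361 + 1·-4684 + 2·-2339 = -18723
u_18 = 1·-18723 + 1·-9361 + 2·-4684 = -37452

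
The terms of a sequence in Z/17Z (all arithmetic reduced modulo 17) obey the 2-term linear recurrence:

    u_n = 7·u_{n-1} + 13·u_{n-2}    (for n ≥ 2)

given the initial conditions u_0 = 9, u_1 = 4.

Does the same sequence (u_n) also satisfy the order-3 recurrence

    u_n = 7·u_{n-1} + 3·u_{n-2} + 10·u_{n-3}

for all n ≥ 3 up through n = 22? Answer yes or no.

no

Terms u_0..u_22: 9, 4, 9, 13, 4, 10, 3, 15, 8, 13, 8, 4, 13, 7, 14, 2, 9, 4, 9, 13, 4, 10, 3
n=3: candidate gives 12, actual u_3 = 13 ✗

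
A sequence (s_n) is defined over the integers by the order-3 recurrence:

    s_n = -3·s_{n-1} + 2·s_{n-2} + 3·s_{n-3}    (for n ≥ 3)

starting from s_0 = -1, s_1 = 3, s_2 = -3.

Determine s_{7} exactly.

s_3 = -3·-3 + 2·3 + 3·-1 = 12
s_4 = -3·12 + 2·-3 + 3·3 = -33
s_5 = -3·-33 + 2·12 + 3·-3 = 114
s_6 = -3·114 + 2·-33 + 3·12 = -372
s_7 = -3·-372 + 2·114 + 3·-33 = 1245

1245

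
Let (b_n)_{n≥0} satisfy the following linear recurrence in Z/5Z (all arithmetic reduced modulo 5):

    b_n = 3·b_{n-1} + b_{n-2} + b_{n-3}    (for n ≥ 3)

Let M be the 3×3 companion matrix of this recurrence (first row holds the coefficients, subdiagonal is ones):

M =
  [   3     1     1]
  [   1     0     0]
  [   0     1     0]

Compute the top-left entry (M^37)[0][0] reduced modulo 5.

(M^37)[0][0] is the top entry after applying M 37 times to the unit state (1, 0, 0). Equivalently it is h_{39} for the auxiliary sequence (h_n) obeying the same recurrence with h_2 = 1 and h_i = 0 for 0 ≤ i < 2:
h_3 = 3·1 + 1·0 + 1·0 = 3
h_4 = 3·3 + 1·1 + 1·0 = 0
h_5 = 3·0 + 1·3 + 1·1 = 4
h_6 = 3·4 + 1·0 + 1·3 = 0
h_7 = 3·0 + 1·4 + 1·0 = 4
h_8 = 3·4 + 1·0 + 1·4 = 1
h_9 = 3·1 + 1·4 + 1·0 = 2
h_10 = 3·2 + 1·1 + 1·4 = 1
h_11 = 3·1 + 1·2 + 1·1 = 1
h_12 = 3·1 + 1·1 + 1·2 = 1
h_13 = 3·1 + 1·1 + 1·1 = 0
h_14 = 3·0 + 1·1 + 1·1 = 2
h_15 = 3·2 + 1·0 + 1·1 = 2
h_16 = 3·2 + 1·2 + 1·0 = 3
h_17 = 3·3 + 1·2 + 1·2 = 3
h_18 = 3·3 + 1·3 + 1·2 = 4
h_19 = 3·4 + 1·3 + 1·3 = 3
h_20 = 3·3 + 1·4 + 1·3 = 1
h_21 = 3·1 + 1·3 + 1·4 = 0
h_22 = 3·0 + 1·1 + 1·3 = 4
h_23 = 3·4 + 1·0 + 1·1 = 3
h_24 = 3·3 + 1·4 + 1·0 = 3
h_25 = 3·3 + 1·3 + 1·4 = 1
h_26 = 3·1 + 1·3 + 1·3 = 4
h_27 = 3·4 + 1·1 + 1·3 = 1
h_28 = 3·1 + 1·4 + 1·1 = 3
h_29 = 3·3 + 1·1 + 1·4 = 4
h_30 = 3·4 + 1·3 + 1·1 = 1
h_31 = 3·1 + 1·4 + 1·3 = 0
h_32 = 3·0 + 1·1 + 1·4 = 0
h_33 = 3·0 + 1·0 + 1·1 = 1
h_34 = 3·1 + 1·0 + 1·0 = 3
h_35 = 3·3 + 1·1 + 1·0 = 0
h_36 = 3·0 + 1·3 + 1·1 = 4
h_37 = 3·4 + 1·0 + 1·3 = 0
h_38 = 3·0 + 1·4 + 1·0 = 4
h_39 = 3·4 + 1·0 + 1·4 = 1

1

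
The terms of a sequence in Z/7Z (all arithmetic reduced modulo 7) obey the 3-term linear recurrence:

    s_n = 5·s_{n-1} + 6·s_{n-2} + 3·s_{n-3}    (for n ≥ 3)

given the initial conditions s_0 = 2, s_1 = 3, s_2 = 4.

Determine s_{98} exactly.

5

s_3 = 5·4 + 6·3 + 3·2 = 2
s_4 = 5·2 + 6·4 + 3·3 = 1
s_5 = 5·1 + 6·2 + 3·4 = 1
s_6 = 5·1 + 6·1 + 3·2 = 3
s_7 = 5·3 + 6·1 + 3·1 = 3
s_8 = 5·3 + 6·3 + 3·1 = 1
s_9 = 5·1 + 6·3 + 3·3 = 4
s_10 = 5·4 + 6·1 + 3·3 = 0
s_11 = 5·0 + 6·4 + 3·1 = 6
s_12 = 5·6 + 6·0 + 3·4 = 0
s_13 = 5·0 + 6·6 + 3·0 = 1
s_14 = 5·1 + 6·0 + 3·6 = 2
s_15 = 5·2 + 6·1 + 3·0 = 2
s_16 = 5·2 + 6·2 + 3·1 = 4
s_17 = 5·4 + 6·2 + 3·2 = 3
s_18 = 5·3 + 6·4 + 3·2 = 3
s_19 = 5·3 + 6·3 + 3·4 = 3
s_20 = 5·3 + 6·3 + 3·3 = 0
s_21 = 5·0 + 6·3 + 3·3 = 6
s_22 = 5·6 + 6·0 + 3·3 = 4
s_23 = 5·4 + 6·6 + 3·0 = 0
s_24 = 5·0 + 6·4 + 3·6 = 0
s_25 = 5·0 + 6·0 + 3·4 = 5
s_26 = 5·5 + 6·0 + 3·0 = 4
s_27 = 5·4 + 6·5 + 3·0 = 1
s_28 = 5·1 + 6·4 + 3·5 = 2
s_29 = 5·2 + 6·1 + 3·4 = 0
s_30 = 5·0 + 6·2 + 3·1 = 1
s_31 = 5·1 + 6·0 + 3·2 = 4
s_32 = 5·4 + 6·1 + 3·0 = 5
s_33 = 5·5 + 6·4 + 3·1 = 3
s_34 = 5·3 + 6·5 + 3·4 = 1
s_35 = 5·1 + 6·3 + 3·5 = 3
s_36 = 5·3 + 6·1 + 3·3 = 2
s_37 = 5·2 + 6·3 + 3·1 = 3
s_38 = 5·3 + 6·2 + 3·3 = 1
s_39 = 5·1 + 6·3 + 3·2 = 1
s_40 = 5·1 + 6·1 + 3·3 = 6
s_41 = 5·6 + 6·1 + 3·1 = 4
s_42 = 5·4 + 6·6 + 3·1 = 3
s_43 = 5·3 + 6·4 + 3·6 = 1
s_44 = 5·1 + 6·3 + 3·4 = 0
s_45 = 5·0 + 6·1 + 3·3 = 1
s_46 = 5·1 + 6·0 + 3·1 = 1
s_47 = 5·1 + 6·1 + 3·0 = 4
s_48 = 5·4 + 6·1 + 3·1 = 1
s_49 = 5·1 + 6·4 + 3·1 = 4
s_50 = 5·4 + 6·1 + 3·4 = 3
s_51 = 5·3 + 6·4 + 3·1 = 0
s_52 = 5·0 + 6·3 + 3·4 = 2
s_53 = 5·2 + 6·0 + 3·3 = 5
s_54 = 5·5 + 6·2 + 3·0 = 2
s_55 = 5·2 + 6·5 + 3·2 = 4
s_56 = 5·4 + 6·2 + 3·5 = 5
s_57 = 5·5 + 6·4 + 3·2 = 6
s_58 = 5·6 + 6·5 + 3·4 = 2
s_59 = 5·2 + 6·6 + 3·5 = 5
s_60 = 5·5 + 6·2 + 3·6 = 6
s_61 = 5·6 + 6·5 + 3·2 = 3
s_62 = 5·3 + 6·6 + 3·5 = 3
s_63 = 5·3 + 6·3 + 3·6 = 2
s_64 = 5·2 + 6·3 + 3·3 = 2
s_65 = 5·2 + 6·2 + 3·3 = 3
s_66 = 5·3 + 6·2 + 3·2 = 5
s_67 = 5·5 + 6·3 + 3·2 = 0
s_68 = 5·0 + 6·5 + 3·3 = 4
s_69 = 5·4 + 6·0 + 3·5 = 0
s_70 = 5·0 + 6·4 + 3·0 = 3
s_71 = 5·3 + 6·0 + 3·4 = 6
s_72 = 5·6 + 6·3 + 3·0 = 6
s_73 = 5·6 + 6·6 + 3·3 = 5
s_74 = 5·5 + 6·6 + 3·6 = 2
s_75 = 5·2 + 6·5 + 3·6 = 2
s_76 = 5·2 + 6·2 + 3·5 = 2
s_77 = 5·2 + 6·2 + 3·2 = 0
s_78 = 5·0 + 6·2 + 3·2 = 4
s_79 = 5·4 + 6·0 + 3·2 = 5
s_80 = 5·5 + 6·4 + 3·0 = 0
s_81 = 5·0 + 6·5 + 3·4 = 0
s_82 = 5·0 + 6·0 + 3·5 = 1
s_83 = 5·1 + 6·0 + 3·0 = 5
s_84 = 5·5 + 6·1 + 3·0 = 3
s_85 = 5·3 + 6·5 + 3·1 = 6
s_86 = 5·6 + 6·3 + 3·5 = 0
s_87 = 5·0 + 6·6 + 3·3 = 3
s_88 = 5·3 + 6·0 + 3·6 = 5
s_89 = 5·5 + 6·3 + 3·0 = 1
s_90 = 5·1 + 6·5 + 3·3 = 2
s_91 = 5·2 + 6·1 + 3·5 = 3
s_92 = 5·3 + 6·2 + 3·1 = 2
s_93 = 5·2 + 6·3 + 3·2 = 6
s_94 = 5·6 + 6·2 + 3·3 = 2
s_95 = 5·2 + 6·6 + 3·2 = 3
s_96 = 5·3 + 6·2 + 3·6 = 3
s_97 = 5·3 + 6·3 + 3·2 = 4
s_98 = 5·4 + 6·3 + 3·3 = 5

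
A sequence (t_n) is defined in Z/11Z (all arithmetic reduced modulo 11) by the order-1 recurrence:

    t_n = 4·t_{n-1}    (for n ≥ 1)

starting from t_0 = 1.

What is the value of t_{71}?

t_1 = 4·1 = 4
t_2 = 4·4 = 5
t_3 = 4·5 = 9
t_4 = 4·9 = 3
t_5 = 4·3 = 1
(t_5) = (1) = (t_0), so the sequence has period 5.
71 ≡ 1 (mod 5), hence t_71 = t_1 = 4.

4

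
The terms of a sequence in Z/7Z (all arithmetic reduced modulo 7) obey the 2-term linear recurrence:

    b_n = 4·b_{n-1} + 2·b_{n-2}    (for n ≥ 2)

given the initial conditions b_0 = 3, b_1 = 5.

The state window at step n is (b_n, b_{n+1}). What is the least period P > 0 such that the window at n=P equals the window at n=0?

48

n=0: window = (3, 5)
n=1: window = (5, 5)
n=2: window = (5, 2)
n=3: window = (2, 4)
n=4: window = (4, 6)
n=5: window = (6, 4)
n=6: window = (4, 0)
n=7: window = (0, 1)
n=8: window = (1, 4)
n=9: window = (4, 4)
n=10: window = (4, 3)
n=11: window = (3, 6)
n=12: window = (6, 2)
n=13: window = (2, 6)
n=14: window = (6, 0)
n=15: window = (0, 5)
n=16: window = (5, 6)
n=17: window = (6, 6)
n=18: window = (6, 1)
n=19: window = (1, 2)
n=20: window = (2, 3)
n=21: window = (3, 2)
n=22: window = (2, 0)
n=23: window = (0, 4)
n=24: window = (4, 2)
n=25: window = (2, 2)
n=26: window = (2, 5)
n=27: window = (5, 3)
n=28: window = (3, 1)
n=29: window = (1, 3)
n=30: window = (3, 0)
n=31: window = (0, 6)
n=32: window = (6, 3)
n=33: window = (3, 3)
n=34: window = (3, 4)
n=35: window = (4, 1)
n=36: window = (1, 5)
n=37: window = (5, 1)
n=38: window = (1, 0)
n=39: window = (0, 2)
n=40: window = (2, 1)
…
n=46: window = (5, 0)
n=47: window = (0, 3)
n=48: window = (3, 5)
window at n=48 equals window at n=0 → period = 48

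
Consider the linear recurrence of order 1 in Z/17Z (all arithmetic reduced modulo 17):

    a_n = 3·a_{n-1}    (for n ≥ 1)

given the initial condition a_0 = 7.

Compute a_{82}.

a_1 = 3·7 = 4
a_2 = 3·4 = 12
a_3 = 3·12 = 2
a_4 = 3·2 = 6
a_5 = 3·6 = 1
a_6 = 3·1 = 3
a_7 = 3·3 = 9
a_8 = 3·9 = 10
a_9 = 3·10 = 13
a_10 = 3·13 = 5
a_11 = 3·5 = 15
a_12 = 3·15 = 11
a_13 = 3·11 = 16
a_14 = 3·16 = 14
a_15 = 3·14 = 8
a_16 = 3·8 = 7
(a_16) = (7) = (a_0), so the sequence has period 16.
82 ≡ 2 (mod 16), hence a_82 = a_2 = 12.

12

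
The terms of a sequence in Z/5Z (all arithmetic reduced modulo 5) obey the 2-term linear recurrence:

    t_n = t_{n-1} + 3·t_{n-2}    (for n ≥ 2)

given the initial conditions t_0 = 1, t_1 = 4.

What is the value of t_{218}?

2

t_2 = 1·4 + 3·1 = 2
t_3 = 1·2 + 3·4 = 4
t_4 = 1·4 + 3·2 = 0
t_5 = 1·0 + 3·4 = 2
t_6 = 1·2 + 3·0 = 2
t_7 = 1·2 + 3·2 = 3
t_8 = 1·3 + 3·2 = 4
t_9 = 1·4 + 3·3 = 3
t_10 = 1·3 + 3·4 = 0
t_11 = 1·0 + 3·3 = 4
t_12 = 1·4 + 3·0 = 4
t_13 = 1·4 + 3·4 = 1
t_14 = 1·1 + 3·4 = 3
t_15 = 1·3 + 3·1 = 1
t_16 = 1·1 + 3·3 = 0
t_17 = 1·0 + 3·1 = 3
t_18 = 1·3 + 3·0 = 3
t_19 = 1·3 + 3·3 = 2
t_20 = 1·2 + 3·3 = 1
t_21 = 1·1 + 3·2 = 2
t_22 = 1·2 + 3·1 = 0
t_23 = 1·0 + 3·2 = 1
t_24 = 1·1 + 3·0 = 1
t_25 = 1·1 + 3·1 = 4
(t_24, t_25) = (1, 4) = (t_0, t_1), so the sequence has period 24.
218 ≡ 2 (mod 24), hence t_218 = t_2 = 2.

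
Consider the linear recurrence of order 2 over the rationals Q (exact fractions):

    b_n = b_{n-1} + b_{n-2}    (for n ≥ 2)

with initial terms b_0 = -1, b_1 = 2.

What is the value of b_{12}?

b_2 = 1·2 + 1·-1 = 1
b_3 = 1·1 + 1·2 = 3
b_4 = 1·3 + 1·1 = 4
b_5 = 1·4 + 1·3 = 7
b_6 = 1·7 + 1·4 = 11
b_7 = 1·11 + 1·7 = 18
b_8 = 1·18 + 1·11 = 29
b_9 = 1·29 + 1·18 = 47
b_10 = 1·47 + 1·29 = 76
b_11 = 1·76 + 1·47 = 123
b_12 = 1·123 + 1·76 = 199

199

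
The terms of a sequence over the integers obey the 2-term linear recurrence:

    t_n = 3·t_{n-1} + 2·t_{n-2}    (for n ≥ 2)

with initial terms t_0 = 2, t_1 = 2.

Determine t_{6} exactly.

1546

t_2 = 3·2 + 2·2 = 10
t_3 = 3·10 + 2·2 = 34
t_4 = 3·34 + 2·10 = 122
t_5 = 3·122 + 2·34 = 434
t_6 = 3·434 + 2·122 = 1546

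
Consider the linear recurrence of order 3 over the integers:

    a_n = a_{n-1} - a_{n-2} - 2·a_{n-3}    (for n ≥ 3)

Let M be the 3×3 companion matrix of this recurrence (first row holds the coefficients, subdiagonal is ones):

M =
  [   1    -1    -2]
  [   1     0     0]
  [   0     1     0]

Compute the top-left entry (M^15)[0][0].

69

(M^15)[0][0] is the top entry after applying M 15 times to the unit state (1, 0, 0). Equivalently it is h_{17} for the auxiliary sequence (h_n) obeying the same recurrence with h_2 = 1 and h_i = 0 for 0 ≤ i < 2:
h_3 = 1·1 + -1·0 + -2·0 = 1
h_4 = 1·1 + -1·1 + -2·0 = 0
h_5 = 1·0 + -1·1 + -2·1 = -3
h_6 = 1·-3 + -1·0 + -2·1 = -5
h_7 = 1·-5 + -1·-3 + -2·0 = -2
h_8 = 1·-2 + -1·-5 + -2·-3 = 9
h_9 = 1·9 + -1·-2 + -2·-5 = 21
h_10 = 1·21 + -1·9 + -2·-2 = 16
h_11 = 1·16 + -1·21 + -2·9 = -23
h_12 = 1·-23 + -1·16 + -2·21 = -81
h_13 = 1·-81 + -1·-23 + -2·16 = -90
h_14 = 1·-90 + -1·-81 + -2·-23 = 37
h_15 = 1·37 + -1·-90 + -2·-81 = 289
h_16 = 1·289 + -1·37 + -2·-90 = 432
h_17 = 1·432 + -1·289 + -2·37 = 69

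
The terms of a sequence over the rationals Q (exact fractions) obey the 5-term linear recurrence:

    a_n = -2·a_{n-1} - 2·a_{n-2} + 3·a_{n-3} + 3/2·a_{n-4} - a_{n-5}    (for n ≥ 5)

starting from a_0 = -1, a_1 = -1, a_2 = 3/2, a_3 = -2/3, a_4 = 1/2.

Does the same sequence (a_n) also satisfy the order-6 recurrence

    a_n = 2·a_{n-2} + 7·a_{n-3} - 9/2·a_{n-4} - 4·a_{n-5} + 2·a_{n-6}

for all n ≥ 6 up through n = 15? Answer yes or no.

yes

Terms a_0..a_15: -1, -1, 3/2, -2/3, 1/2, 13/3, -101/12, 43/6, 203/12, -809/12, 2533/24, -19/3, -9179/24, 5857/6, -15691/16, -10027/8
n=6: candidate gives -101/12, actual a_6 = -101/12 ✓
n=7: candidate gives 43/6, actual a_7 = 43/6 ✓
n=8: candidate gives 203/12, actual a_8 = 203/12 ✓
n=9: candidate gives -809/12, actual a_9 = -809/12 ✓
n=10: candidate gives 2533/24, actual a_10 = 2533/24 ✓
n=11: candidate gives -19/3, actual a_11 = -19/3 ✓
n=12: candidate gives -9179/24, actual a_12 = -9179/24 ✓
n=13: candidate gives 5857/6, actual a_13 = 5857/6 ✓
n=14: candidate gives -15691/16, actual a_14 = -15691/16 ✓
n=15: candidate gives -10027/8, actual a_15 = -10027/8 ✓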